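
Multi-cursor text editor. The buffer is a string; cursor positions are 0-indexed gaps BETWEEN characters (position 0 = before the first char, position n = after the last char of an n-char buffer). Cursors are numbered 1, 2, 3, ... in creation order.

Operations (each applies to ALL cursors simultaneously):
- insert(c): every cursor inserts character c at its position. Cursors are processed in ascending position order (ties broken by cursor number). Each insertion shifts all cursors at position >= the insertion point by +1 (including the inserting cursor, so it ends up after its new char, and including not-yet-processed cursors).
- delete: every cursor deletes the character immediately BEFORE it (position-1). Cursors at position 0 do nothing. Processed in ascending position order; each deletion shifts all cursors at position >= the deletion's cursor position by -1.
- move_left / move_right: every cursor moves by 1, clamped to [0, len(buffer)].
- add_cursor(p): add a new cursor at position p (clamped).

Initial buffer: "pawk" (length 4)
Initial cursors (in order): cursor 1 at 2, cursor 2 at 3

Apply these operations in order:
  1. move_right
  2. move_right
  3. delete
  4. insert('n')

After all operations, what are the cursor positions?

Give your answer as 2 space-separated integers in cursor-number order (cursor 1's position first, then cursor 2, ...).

After op 1 (move_right): buffer="pawk" (len 4), cursors c1@3 c2@4, authorship ....
After op 2 (move_right): buffer="pawk" (len 4), cursors c1@4 c2@4, authorship ....
After op 3 (delete): buffer="pa" (len 2), cursors c1@2 c2@2, authorship ..
After op 4 (insert('n')): buffer="pann" (len 4), cursors c1@4 c2@4, authorship ..12

Answer: 4 4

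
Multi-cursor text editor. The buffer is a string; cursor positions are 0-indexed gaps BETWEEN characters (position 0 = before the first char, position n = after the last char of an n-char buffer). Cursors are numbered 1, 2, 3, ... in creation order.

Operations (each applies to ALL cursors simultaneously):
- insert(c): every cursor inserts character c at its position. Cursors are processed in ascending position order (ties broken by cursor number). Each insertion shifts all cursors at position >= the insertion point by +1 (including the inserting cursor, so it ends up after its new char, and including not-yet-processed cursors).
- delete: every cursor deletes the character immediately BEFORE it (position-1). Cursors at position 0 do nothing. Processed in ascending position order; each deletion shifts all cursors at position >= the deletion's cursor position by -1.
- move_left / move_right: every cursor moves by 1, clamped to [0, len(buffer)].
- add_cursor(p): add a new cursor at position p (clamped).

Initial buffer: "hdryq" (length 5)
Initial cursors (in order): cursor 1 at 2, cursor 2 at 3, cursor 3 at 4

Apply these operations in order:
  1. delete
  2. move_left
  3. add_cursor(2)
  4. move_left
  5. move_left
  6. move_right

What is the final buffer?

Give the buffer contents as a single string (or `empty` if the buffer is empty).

Answer: hq

Derivation:
After op 1 (delete): buffer="hq" (len 2), cursors c1@1 c2@1 c3@1, authorship ..
After op 2 (move_left): buffer="hq" (len 2), cursors c1@0 c2@0 c3@0, authorship ..
After op 3 (add_cursor(2)): buffer="hq" (len 2), cursors c1@0 c2@0 c3@0 c4@2, authorship ..
After op 4 (move_left): buffer="hq" (len 2), cursors c1@0 c2@0 c3@0 c4@1, authorship ..
After op 5 (move_left): buffer="hq" (len 2), cursors c1@0 c2@0 c3@0 c4@0, authorship ..
After op 6 (move_right): buffer="hq" (len 2), cursors c1@1 c2@1 c3@1 c4@1, authorship ..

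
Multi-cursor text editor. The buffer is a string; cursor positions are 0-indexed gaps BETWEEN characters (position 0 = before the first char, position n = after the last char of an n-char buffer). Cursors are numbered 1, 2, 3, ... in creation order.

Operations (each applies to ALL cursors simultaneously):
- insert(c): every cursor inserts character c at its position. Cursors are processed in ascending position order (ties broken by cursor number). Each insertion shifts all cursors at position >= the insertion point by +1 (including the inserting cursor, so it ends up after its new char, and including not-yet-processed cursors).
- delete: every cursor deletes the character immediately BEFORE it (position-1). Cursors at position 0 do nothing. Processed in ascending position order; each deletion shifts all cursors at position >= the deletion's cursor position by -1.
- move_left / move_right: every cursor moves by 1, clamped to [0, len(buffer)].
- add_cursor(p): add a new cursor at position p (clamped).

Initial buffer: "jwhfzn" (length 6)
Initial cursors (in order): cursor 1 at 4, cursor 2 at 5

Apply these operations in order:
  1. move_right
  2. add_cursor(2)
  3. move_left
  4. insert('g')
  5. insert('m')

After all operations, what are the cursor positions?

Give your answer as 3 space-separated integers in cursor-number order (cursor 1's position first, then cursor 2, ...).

Answer: 8 11 3

Derivation:
After op 1 (move_right): buffer="jwhfzn" (len 6), cursors c1@5 c2@6, authorship ......
After op 2 (add_cursor(2)): buffer="jwhfzn" (len 6), cursors c3@2 c1@5 c2@6, authorship ......
After op 3 (move_left): buffer="jwhfzn" (len 6), cursors c3@1 c1@4 c2@5, authorship ......
After op 4 (insert('g')): buffer="jgwhfgzgn" (len 9), cursors c3@2 c1@6 c2@8, authorship .3...1.2.
After op 5 (insert('m')): buffer="jgmwhfgmzgmn" (len 12), cursors c3@3 c1@8 c2@11, authorship .33...11.22.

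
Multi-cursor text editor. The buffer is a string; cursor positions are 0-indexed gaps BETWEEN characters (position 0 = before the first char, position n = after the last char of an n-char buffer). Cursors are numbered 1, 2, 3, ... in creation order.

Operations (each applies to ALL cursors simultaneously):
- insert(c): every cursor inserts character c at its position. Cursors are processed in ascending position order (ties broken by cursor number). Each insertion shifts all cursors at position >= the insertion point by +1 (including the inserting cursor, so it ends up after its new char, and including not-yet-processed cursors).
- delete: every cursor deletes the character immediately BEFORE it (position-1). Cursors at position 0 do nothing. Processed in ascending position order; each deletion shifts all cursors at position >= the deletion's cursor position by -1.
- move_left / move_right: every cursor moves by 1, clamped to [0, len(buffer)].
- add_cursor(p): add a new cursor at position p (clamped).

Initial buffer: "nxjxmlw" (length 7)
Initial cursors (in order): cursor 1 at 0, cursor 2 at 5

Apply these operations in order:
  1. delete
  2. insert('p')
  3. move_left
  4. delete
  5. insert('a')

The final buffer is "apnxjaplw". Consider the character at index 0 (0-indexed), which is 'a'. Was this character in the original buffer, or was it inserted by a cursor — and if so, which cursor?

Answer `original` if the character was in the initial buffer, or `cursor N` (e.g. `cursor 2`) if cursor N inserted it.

Answer: cursor 1

Derivation:
After op 1 (delete): buffer="nxjxlw" (len 6), cursors c1@0 c2@4, authorship ......
After op 2 (insert('p')): buffer="pnxjxplw" (len 8), cursors c1@1 c2@6, authorship 1....2..
After op 3 (move_left): buffer="pnxjxplw" (len 8), cursors c1@0 c2@5, authorship 1....2..
After op 4 (delete): buffer="pnxjplw" (len 7), cursors c1@0 c2@4, authorship 1...2..
After op 5 (insert('a')): buffer="apnxjaplw" (len 9), cursors c1@1 c2@6, authorship 11...22..
Authorship (.=original, N=cursor N): 1 1 . . . 2 2 . .
Index 0: author = 1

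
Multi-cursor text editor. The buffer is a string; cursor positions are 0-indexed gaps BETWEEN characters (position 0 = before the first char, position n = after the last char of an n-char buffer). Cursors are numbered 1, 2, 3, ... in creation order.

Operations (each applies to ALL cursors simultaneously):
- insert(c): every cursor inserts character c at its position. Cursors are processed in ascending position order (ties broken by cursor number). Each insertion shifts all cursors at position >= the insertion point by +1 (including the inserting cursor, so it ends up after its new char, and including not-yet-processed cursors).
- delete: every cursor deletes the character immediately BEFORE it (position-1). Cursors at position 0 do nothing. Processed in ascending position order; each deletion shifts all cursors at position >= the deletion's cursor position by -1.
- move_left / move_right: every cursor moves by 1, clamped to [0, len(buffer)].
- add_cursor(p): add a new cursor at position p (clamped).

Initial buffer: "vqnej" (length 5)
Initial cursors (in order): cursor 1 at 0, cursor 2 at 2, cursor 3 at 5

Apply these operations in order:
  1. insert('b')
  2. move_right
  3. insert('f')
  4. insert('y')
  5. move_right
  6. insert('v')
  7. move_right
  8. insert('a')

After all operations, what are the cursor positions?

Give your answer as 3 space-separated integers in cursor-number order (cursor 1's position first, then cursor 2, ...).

After op 1 (insert('b')): buffer="bvqbnejb" (len 8), cursors c1@1 c2@4 c3@8, authorship 1..2...3
After op 2 (move_right): buffer="bvqbnejb" (len 8), cursors c1@2 c2@5 c3@8, authorship 1..2...3
After op 3 (insert('f')): buffer="bvfqbnfejbf" (len 11), cursors c1@3 c2@7 c3@11, authorship 1.1.2.2..33
After op 4 (insert('y')): buffer="bvfyqbnfyejbfy" (len 14), cursors c1@4 c2@9 c3@14, authorship 1.11.2.22..333
After op 5 (move_right): buffer="bvfyqbnfyejbfy" (len 14), cursors c1@5 c2@10 c3@14, authorship 1.11.2.22..333
After op 6 (insert('v')): buffer="bvfyqvbnfyevjbfyv" (len 17), cursors c1@6 c2@12 c3@17, authorship 1.11.12.22.2.3333
After op 7 (move_right): buffer="bvfyqvbnfyevjbfyv" (len 17), cursors c1@7 c2@13 c3@17, authorship 1.11.12.22.2.3333
After op 8 (insert('a')): buffer="bvfyqvbanfyevjabfyva" (len 20), cursors c1@8 c2@15 c3@20, authorship 1.11.121.22.2.233333

Answer: 8 15 20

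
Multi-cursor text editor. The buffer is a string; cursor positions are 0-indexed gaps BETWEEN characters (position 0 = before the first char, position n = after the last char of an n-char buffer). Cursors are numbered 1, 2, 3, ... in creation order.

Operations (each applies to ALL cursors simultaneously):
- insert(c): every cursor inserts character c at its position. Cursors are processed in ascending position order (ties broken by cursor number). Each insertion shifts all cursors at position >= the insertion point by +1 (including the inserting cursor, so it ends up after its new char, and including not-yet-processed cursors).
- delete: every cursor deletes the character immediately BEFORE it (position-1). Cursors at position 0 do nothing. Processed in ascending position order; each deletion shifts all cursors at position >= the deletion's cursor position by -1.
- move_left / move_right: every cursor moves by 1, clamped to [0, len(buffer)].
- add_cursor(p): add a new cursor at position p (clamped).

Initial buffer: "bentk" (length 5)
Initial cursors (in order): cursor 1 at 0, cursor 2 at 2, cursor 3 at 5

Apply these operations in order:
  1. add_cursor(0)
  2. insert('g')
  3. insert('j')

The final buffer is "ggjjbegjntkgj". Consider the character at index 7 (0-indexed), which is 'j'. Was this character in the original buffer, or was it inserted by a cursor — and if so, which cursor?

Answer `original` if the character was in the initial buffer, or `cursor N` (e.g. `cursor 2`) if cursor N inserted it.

Answer: cursor 2

Derivation:
After op 1 (add_cursor(0)): buffer="bentk" (len 5), cursors c1@0 c4@0 c2@2 c3@5, authorship .....
After op 2 (insert('g')): buffer="ggbegntkg" (len 9), cursors c1@2 c4@2 c2@5 c3@9, authorship 14..2...3
After op 3 (insert('j')): buffer="ggjjbegjntkgj" (len 13), cursors c1@4 c4@4 c2@8 c3@13, authorship 1414..22...33
Authorship (.=original, N=cursor N): 1 4 1 4 . . 2 2 . . . 3 3
Index 7: author = 2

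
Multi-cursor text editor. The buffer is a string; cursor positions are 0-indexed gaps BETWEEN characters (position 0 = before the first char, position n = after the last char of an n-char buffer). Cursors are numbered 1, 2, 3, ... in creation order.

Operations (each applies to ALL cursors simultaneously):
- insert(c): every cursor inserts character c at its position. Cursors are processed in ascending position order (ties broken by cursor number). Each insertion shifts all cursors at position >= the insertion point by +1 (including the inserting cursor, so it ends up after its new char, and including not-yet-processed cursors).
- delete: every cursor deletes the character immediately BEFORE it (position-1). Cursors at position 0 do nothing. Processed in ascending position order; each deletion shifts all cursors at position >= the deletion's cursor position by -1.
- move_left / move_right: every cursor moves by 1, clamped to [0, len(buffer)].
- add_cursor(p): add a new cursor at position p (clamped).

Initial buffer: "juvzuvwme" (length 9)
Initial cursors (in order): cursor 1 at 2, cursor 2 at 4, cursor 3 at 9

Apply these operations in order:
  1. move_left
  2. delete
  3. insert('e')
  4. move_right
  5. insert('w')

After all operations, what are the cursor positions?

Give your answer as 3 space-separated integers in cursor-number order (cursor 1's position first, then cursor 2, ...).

After op 1 (move_left): buffer="juvzuvwme" (len 9), cursors c1@1 c2@3 c3@8, authorship .........
After op 2 (delete): buffer="uzuvwe" (len 6), cursors c1@0 c2@1 c3@5, authorship ......
After op 3 (insert('e')): buffer="euezuvwee" (len 9), cursors c1@1 c2@3 c3@8, authorship 1.2....3.
After op 4 (move_right): buffer="euezuvwee" (len 9), cursors c1@2 c2@4 c3@9, authorship 1.2....3.
After op 5 (insert('w')): buffer="euwezwuvweew" (len 12), cursors c1@3 c2@6 c3@12, authorship 1.12.2...3.3

Answer: 3 6 12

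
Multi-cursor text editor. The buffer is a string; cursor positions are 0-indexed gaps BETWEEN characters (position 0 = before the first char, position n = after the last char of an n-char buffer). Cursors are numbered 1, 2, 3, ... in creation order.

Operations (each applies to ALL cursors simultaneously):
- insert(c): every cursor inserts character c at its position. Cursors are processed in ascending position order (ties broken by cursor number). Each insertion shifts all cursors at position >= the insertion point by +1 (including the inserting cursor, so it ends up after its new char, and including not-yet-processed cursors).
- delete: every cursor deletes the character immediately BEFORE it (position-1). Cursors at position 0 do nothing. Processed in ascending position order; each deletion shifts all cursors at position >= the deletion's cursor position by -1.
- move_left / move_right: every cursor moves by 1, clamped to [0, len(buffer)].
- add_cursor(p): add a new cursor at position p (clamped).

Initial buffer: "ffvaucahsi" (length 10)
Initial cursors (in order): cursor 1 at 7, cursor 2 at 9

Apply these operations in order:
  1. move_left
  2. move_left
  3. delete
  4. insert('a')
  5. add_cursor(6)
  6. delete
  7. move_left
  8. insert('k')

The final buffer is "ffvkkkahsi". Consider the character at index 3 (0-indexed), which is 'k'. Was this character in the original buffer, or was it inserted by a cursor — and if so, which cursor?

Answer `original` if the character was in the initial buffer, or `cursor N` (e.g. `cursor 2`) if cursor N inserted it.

Answer: cursor 1

Derivation:
After op 1 (move_left): buffer="ffvaucahsi" (len 10), cursors c1@6 c2@8, authorship ..........
After op 2 (move_left): buffer="ffvaucahsi" (len 10), cursors c1@5 c2@7, authorship ..........
After op 3 (delete): buffer="ffvachsi" (len 8), cursors c1@4 c2@5, authorship ........
After op 4 (insert('a')): buffer="ffvaacahsi" (len 10), cursors c1@5 c2@7, authorship ....1.2...
After op 5 (add_cursor(6)): buffer="ffvaacahsi" (len 10), cursors c1@5 c3@6 c2@7, authorship ....1.2...
After op 6 (delete): buffer="ffvahsi" (len 7), cursors c1@4 c2@4 c3@4, authorship .......
After op 7 (move_left): buffer="ffvahsi" (len 7), cursors c1@3 c2@3 c3@3, authorship .......
After op 8 (insert('k')): buffer="ffvkkkahsi" (len 10), cursors c1@6 c2@6 c3@6, authorship ...123....
Authorship (.=original, N=cursor N): . . . 1 2 3 . . . .
Index 3: author = 1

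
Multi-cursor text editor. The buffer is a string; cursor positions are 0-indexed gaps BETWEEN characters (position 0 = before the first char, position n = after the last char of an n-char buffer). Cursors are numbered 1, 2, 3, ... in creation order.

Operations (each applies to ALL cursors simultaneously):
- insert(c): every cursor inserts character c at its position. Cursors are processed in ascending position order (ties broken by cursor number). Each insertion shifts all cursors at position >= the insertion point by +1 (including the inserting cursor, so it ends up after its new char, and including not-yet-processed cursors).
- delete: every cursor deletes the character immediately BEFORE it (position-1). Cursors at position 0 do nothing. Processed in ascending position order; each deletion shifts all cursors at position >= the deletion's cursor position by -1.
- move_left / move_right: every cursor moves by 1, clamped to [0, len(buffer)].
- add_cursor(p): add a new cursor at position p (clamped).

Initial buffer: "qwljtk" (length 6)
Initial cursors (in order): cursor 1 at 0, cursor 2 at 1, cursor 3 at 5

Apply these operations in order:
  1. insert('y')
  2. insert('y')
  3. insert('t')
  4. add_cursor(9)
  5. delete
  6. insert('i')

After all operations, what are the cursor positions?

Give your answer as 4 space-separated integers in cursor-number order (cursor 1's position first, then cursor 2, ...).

Answer: 3 7 14 9

Derivation:
After op 1 (insert('y')): buffer="yqywljtyk" (len 9), cursors c1@1 c2@3 c3@8, authorship 1.2....3.
After op 2 (insert('y')): buffer="yyqyywljtyyk" (len 12), cursors c1@2 c2@5 c3@11, authorship 11.22....33.
After op 3 (insert('t')): buffer="yytqyytwljtyytk" (len 15), cursors c1@3 c2@7 c3@14, authorship 111.222....333.
After op 4 (add_cursor(9)): buffer="yytqyytwljtyytk" (len 15), cursors c1@3 c2@7 c4@9 c3@14, authorship 111.222....333.
After op 5 (delete): buffer="yyqyywjtyyk" (len 11), cursors c1@2 c2@5 c4@6 c3@10, authorship 11.22...33.
After op 6 (insert('i')): buffer="yyiqyyiwijtyyik" (len 15), cursors c1@3 c2@7 c4@9 c3@14, authorship 111.222.4..333.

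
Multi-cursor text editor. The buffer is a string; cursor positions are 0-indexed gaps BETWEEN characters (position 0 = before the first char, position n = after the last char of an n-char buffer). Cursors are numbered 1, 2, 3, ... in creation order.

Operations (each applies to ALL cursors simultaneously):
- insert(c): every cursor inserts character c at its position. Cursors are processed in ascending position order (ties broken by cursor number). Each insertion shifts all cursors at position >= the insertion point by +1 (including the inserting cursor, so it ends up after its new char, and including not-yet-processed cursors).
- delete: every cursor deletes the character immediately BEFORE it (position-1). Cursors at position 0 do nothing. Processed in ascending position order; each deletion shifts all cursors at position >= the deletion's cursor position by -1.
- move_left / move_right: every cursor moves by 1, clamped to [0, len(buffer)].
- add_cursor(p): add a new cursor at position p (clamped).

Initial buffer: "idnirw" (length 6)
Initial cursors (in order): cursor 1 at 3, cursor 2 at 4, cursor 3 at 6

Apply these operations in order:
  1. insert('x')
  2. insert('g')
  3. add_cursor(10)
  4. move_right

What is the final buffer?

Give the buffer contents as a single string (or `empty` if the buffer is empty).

Answer: idnxgixgrwxg

Derivation:
After op 1 (insert('x')): buffer="idnxixrwx" (len 9), cursors c1@4 c2@6 c3@9, authorship ...1.2..3
After op 2 (insert('g')): buffer="idnxgixgrwxg" (len 12), cursors c1@5 c2@8 c3@12, authorship ...11.22..33
After op 3 (add_cursor(10)): buffer="idnxgixgrwxg" (len 12), cursors c1@5 c2@8 c4@10 c3@12, authorship ...11.22..33
After op 4 (move_right): buffer="idnxgixgrwxg" (len 12), cursors c1@6 c2@9 c4@11 c3@12, authorship ...11.22..33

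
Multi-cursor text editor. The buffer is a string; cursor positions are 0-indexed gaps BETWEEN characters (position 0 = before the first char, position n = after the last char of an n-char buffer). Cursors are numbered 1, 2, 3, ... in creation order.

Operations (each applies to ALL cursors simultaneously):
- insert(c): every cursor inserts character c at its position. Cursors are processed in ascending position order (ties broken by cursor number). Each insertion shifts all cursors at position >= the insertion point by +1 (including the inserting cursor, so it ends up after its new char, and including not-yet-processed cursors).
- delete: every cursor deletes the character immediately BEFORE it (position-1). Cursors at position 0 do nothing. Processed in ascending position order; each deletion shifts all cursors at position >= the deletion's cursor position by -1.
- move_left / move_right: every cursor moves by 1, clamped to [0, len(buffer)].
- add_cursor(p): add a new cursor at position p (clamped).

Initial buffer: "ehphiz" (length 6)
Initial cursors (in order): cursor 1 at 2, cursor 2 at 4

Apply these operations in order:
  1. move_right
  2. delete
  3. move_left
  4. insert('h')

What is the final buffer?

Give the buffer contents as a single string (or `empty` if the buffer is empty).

After op 1 (move_right): buffer="ehphiz" (len 6), cursors c1@3 c2@5, authorship ......
After op 2 (delete): buffer="ehhz" (len 4), cursors c1@2 c2@3, authorship ....
After op 3 (move_left): buffer="ehhz" (len 4), cursors c1@1 c2@2, authorship ....
After op 4 (insert('h')): buffer="ehhhhz" (len 6), cursors c1@2 c2@4, authorship .1.2..

Answer: ehhhhz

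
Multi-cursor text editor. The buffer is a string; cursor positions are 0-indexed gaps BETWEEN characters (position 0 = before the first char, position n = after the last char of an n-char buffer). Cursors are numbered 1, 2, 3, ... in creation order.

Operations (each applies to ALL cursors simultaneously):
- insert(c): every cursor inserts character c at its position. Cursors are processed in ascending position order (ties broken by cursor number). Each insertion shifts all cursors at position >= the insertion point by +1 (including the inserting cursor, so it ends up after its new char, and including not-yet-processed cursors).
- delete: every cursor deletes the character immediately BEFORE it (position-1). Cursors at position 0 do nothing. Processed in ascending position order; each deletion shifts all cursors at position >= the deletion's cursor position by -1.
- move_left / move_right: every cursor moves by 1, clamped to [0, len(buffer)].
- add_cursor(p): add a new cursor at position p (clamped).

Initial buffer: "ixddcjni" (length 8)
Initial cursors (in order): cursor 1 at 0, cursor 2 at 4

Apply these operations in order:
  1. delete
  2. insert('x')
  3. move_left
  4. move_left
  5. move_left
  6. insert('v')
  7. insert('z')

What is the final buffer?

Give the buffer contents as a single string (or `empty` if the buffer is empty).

Answer: vzxivzxdxcjni

Derivation:
After op 1 (delete): buffer="ixdcjni" (len 7), cursors c1@0 c2@3, authorship .......
After op 2 (insert('x')): buffer="xixdxcjni" (len 9), cursors c1@1 c2@5, authorship 1...2....
After op 3 (move_left): buffer="xixdxcjni" (len 9), cursors c1@0 c2@4, authorship 1...2....
After op 4 (move_left): buffer="xixdxcjni" (len 9), cursors c1@0 c2@3, authorship 1...2....
After op 5 (move_left): buffer="xixdxcjni" (len 9), cursors c1@0 c2@2, authorship 1...2....
After op 6 (insert('v')): buffer="vxivxdxcjni" (len 11), cursors c1@1 c2@4, authorship 11.2..2....
After op 7 (insert('z')): buffer="vzxivzxdxcjni" (len 13), cursors c1@2 c2@6, authorship 111.22..2....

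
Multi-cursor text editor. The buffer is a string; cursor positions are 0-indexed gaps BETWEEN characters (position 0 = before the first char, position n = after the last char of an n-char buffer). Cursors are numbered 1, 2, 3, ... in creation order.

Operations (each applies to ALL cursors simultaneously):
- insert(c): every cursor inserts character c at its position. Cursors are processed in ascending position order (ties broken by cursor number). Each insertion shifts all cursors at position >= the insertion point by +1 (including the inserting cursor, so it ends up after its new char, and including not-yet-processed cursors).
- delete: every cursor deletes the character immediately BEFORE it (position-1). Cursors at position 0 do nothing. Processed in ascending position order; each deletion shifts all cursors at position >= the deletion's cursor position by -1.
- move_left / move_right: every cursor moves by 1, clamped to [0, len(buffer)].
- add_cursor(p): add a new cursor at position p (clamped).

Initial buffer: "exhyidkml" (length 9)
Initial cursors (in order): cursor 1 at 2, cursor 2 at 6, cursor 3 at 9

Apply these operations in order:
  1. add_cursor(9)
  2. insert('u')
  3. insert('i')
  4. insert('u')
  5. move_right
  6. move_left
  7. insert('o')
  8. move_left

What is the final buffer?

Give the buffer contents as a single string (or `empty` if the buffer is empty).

Answer: exuiuohyiduiuokmluuiiuoou

Derivation:
After op 1 (add_cursor(9)): buffer="exhyidkml" (len 9), cursors c1@2 c2@6 c3@9 c4@9, authorship .........
After op 2 (insert('u')): buffer="exuhyidukmluu" (len 13), cursors c1@3 c2@8 c3@13 c4@13, authorship ..1....2...34
After op 3 (insert('i')): buffer="exuihyiduikmluuii" (len 17), cursors c1@4 c2@10 c3@17 c4@17, authorship ..11....22...3434
After op 4 (insert('u')): buffer="exuiuhyiduiukmluuiiuu" (len 21), cursors c1@5 c2@12 c3@21 c4@21, authorship ..111....222...343434
After op 5 (move_right): buffer="exuiuhyiduiukmluuiiuu" (len 21), cursors c1@6 c2@13 c3@21 c4@21, authorship ..111....222...343434
After op 6 (move_left): buffer="exuiuhyiduiukmluuiiuu" (len 21), cursors c1@5 c2@12 c3@20 c4@20, authorship ..111....222...343434
After op 7 (insert('o')): buffer="exuiuohyiduiuokmluuiiuoou" (len 25), cursors c1@6 c2@14 c3@24 c4@24, authorship ..1111....2222...34343344
After op 8 (move_left): buffer="exuiuohyiduiuokmluuiiuoou" (len 25), cursors c1@5 c2@13 c3@23 c4@23, authorship ..1111....2222...34343344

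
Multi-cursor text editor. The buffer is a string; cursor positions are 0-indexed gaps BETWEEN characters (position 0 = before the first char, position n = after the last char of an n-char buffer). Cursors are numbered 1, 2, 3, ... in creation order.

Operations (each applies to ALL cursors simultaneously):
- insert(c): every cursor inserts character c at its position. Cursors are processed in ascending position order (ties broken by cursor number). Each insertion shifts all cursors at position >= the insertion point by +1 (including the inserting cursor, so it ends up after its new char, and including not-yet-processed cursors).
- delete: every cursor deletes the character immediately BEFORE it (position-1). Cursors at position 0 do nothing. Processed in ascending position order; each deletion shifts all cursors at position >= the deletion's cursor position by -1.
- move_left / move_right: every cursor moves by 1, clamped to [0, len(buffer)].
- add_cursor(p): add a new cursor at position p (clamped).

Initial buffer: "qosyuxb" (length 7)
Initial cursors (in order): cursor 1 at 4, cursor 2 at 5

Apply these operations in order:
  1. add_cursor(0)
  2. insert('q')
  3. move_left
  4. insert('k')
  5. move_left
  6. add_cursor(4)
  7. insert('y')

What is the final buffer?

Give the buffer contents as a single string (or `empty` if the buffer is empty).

After op 1 (add_cursor(0)): buffer="qosyuxb" (len 7), cursors c3@0 c1@4 c2@5, authorship .......
After op 2 (insert('q')): buffer="qqosyquqxb" (len 10), cursors c3@1 c1@6 c2@8, authorship 3....1.2..
After op 3 (move_left): buffer="qqosyquqxb" (len 10), cursors c3@0 c1@5 c2@7, authorship 3....1.2..
After op 4 (insert('k')): buffer="kqqosykqukqxb" (len 13), cursors c3@1 c1@7 c2@10, authorship 33....11.22..
After op 5 (move_left): buffer="kqqosykqukqxb" (len 13), cursors c3@0 c1@6 c2@9, authorship 33....11.22..
After op 6 (add_cursor(4)): buffer="kqqosykqukqxb" (len 13), cursors c3@0 c4@4 c1@6 c2@9, authorship 33....11.22..
After op 7 (insert('y')): buffer="ykqqoysyykquykqxb" (len 17), cursors c3@1 c4@6 c1@9 c2@13, authorship 333..4..111.222..

Answer: ykqqoysyykquykqxb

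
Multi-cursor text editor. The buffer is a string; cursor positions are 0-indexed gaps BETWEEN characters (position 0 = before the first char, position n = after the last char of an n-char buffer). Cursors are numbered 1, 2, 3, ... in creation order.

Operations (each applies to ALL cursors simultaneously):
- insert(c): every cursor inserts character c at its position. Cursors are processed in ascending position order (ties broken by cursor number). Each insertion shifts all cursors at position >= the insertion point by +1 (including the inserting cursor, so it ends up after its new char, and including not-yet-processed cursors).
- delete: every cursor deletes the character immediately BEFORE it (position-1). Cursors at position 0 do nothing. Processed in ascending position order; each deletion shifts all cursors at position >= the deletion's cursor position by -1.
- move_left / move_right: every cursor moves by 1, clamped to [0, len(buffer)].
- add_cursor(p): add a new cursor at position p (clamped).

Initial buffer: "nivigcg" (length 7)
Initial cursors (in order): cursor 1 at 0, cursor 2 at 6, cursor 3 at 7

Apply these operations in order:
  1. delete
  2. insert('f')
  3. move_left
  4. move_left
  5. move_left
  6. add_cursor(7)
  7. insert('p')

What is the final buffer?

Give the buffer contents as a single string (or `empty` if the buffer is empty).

After op 1 (delete): buffer="nivig" (len 5), cursors c1@0 c2@5 c3@5, authorship .....
After op 2 (insert('f')): buffer="fnivigff" (len 8), cursors c1@1 c2@8 c3@8, authorship 1.....23
After op 3 (move_left): buffer="fnivigff" (len 8), cursors c1@0 c2@7 c3@7, authorship 1.....23
After op 4 (move_left): buffer="fnivigff" (len 8), cursors c1@0 c2@6 c3@6, authorship 1.....23
After op 5 (move_left): buffer="fnivigff" (len 8), cursors c1@0 c2@5 c3@5, authorship 1.....23
After op 6 (add_cursor(7)): buffer="fnivigff" (len 8), cursors c1@0 c2@5 c3@5 c4@7, authorship 1.....23
After op 7 (insert('p')): buffer="pfnivippgfpf" (len 12), cursors c1@1 c2@8 c3@8 c4@11, authorship 11....23.243

Answer: pfnivippgfpf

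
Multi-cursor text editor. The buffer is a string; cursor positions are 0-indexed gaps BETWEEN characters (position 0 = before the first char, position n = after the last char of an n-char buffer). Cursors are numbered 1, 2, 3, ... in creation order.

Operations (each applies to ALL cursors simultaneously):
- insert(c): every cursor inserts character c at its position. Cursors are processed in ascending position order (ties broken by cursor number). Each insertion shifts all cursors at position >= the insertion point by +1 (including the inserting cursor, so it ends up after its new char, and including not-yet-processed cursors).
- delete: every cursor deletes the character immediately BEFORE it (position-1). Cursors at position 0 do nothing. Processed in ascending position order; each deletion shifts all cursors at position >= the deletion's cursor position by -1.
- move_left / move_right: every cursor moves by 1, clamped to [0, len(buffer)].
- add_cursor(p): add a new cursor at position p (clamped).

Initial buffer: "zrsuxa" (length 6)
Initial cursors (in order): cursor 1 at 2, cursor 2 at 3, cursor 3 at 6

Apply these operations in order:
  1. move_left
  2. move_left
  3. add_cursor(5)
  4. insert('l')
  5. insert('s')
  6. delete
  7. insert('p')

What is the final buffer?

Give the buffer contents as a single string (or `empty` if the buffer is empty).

Answer: lpzlprsulpxlpa

Derivation:
After op 1 (move_left): buffer="zrsuxa" (len 6), cursors c1@1 c2@2 c3@5, authorship ......
After op 2 (move_left): buffer="zrsuxa" (len 6), cursors c1@0 c2@1 c3@4, authorship ......
After op 3 (add_cursor(5)): buffer="zrsuxa" (len 6), cursors c1@0 c2@1 c3@4 c4@5, authorship ......
After op 4 (insert('l')): buffer="lzlrsulxla" (len 10), cursors c1@1 c2@3 c3@7 c4@9, authorship 1.2...3.4.
After op 5 (insert('s')): buffer="lszlsrsulsxlsa" (len 14), cursors c1@2 c2@5 c3@10 c4@13, authorship 11.22...33.44.
After op 6 (delete): buffer="lzlrsulxla" (len 10), cursors c1@1 c2@3 c3@7 c4@9, authorship 1.2...3.4.
After op 7 (insert('p')): buffer="lpzlprsulpxlpa" (len 14), cursors c1@2 c2@5 c3@10 c4@13, authorship 11.22...33.44.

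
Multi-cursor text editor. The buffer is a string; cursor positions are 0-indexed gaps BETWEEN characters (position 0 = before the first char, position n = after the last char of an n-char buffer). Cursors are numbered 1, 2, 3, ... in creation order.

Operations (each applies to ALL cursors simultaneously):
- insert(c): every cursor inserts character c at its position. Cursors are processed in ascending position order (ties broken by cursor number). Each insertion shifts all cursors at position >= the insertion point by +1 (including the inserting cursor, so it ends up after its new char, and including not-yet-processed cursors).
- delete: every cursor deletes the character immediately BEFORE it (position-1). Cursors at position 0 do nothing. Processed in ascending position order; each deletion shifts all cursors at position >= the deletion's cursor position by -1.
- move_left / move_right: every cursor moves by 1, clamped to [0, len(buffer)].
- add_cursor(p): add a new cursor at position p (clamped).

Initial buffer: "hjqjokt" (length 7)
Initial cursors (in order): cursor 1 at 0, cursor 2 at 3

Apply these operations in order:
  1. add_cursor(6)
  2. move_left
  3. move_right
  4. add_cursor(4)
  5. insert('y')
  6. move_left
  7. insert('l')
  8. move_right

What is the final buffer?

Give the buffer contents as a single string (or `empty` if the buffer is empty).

After op 1 (add_cursor(6)): buffer="hjqjokt" (len 7), cursors c1@0 c2@3 c3@6, authorship .......
After op 2 (move_left): buffer="hjqjokt" (len 7), cursors c1@0 c2@2 c3@5, authorship .......
After op 3 (move_right): buffer="hjqjokt" (len 7), cursors c1@1 c2@3 c3@6, authorship .......
After op 4 (add_cursor(4)): buffer="hjqjokt" (len 7), cursors c1@1 c2@3 c4@4 c3@6, authorship .......
After op 5 (insert('y')): buffer="hyjqyjyokyt" (len 11), cursors c1@2 c2@5 c4@7 c3@10, authorship .1..2.4..3.
After op 6 (move_left): buffer="hyjqyjyokyt" (len 11), cursors c1@1 c2@4 c4@6 c3@9, authorship .1..2.4..3.
After op 7 (insert('l')): buffer="hlyjqlyjlyoklyt" (len 15), cursors c1@2 c2@6 c4@9 c3@13, authorship .11..22.44..33.
After op 8 (move_right): buffer="hlyjqlyjlyoklyt" (len 15), cursors c1@3 c2@7 c4@10 c3@14, authorship .11..22.44..33.

Answer: hlyjqlyjlyoklyt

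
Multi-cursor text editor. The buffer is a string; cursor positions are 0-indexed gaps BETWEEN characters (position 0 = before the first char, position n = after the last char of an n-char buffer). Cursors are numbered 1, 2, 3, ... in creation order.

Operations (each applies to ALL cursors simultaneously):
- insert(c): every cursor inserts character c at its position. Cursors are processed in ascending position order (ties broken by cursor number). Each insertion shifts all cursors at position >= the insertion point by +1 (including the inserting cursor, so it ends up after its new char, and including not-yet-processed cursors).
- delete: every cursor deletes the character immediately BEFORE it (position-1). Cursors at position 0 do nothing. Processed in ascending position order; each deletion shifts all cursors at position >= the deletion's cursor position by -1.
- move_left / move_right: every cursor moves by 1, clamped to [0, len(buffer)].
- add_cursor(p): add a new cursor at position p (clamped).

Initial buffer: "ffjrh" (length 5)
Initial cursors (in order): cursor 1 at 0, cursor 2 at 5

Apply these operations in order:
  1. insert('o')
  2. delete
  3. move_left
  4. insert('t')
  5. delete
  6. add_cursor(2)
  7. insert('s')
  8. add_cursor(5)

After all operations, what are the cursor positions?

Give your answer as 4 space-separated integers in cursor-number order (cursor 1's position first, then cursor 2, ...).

Answer: 1 7 4 5

Derivation:
After op 1 (insert('o')): buffer="offjrho" (len 7), cursors c1@1 c2@7, authorship 1.....2
After op 2 (delete): buffer="ffjrh" (len 5), cursors c1@0 c2@5, authorship .....
After op 3 (move_left): buffer="ffjrh" (len 5), cursors c1@0 c2@4, authorship .....
After op 4 (insert('t')): buffer="tffjrth" (len 7), cursors c1@1 c2@6, authorship 1....2.
After op 5 (delete): buffer="ffjrh" (len 5), cursors c1@0 c2@4, authorship .....
After op 6 (add_cursor(2)): buffer="ffjrh" (len 5), cursors c1@0 c3@2 c2@4, authorship .....
After op 7 (insert('s')): buffer="sffsjrsh" (len 8), cursors c1@1 c3@4 c2@7, authorship 1..3..2.
After op 8 (add_cursor(5)): buffer="sffsjrsh" (len 8), cursors c1@1 c3@4 c4@5 c2@7, authorship 1..3..2.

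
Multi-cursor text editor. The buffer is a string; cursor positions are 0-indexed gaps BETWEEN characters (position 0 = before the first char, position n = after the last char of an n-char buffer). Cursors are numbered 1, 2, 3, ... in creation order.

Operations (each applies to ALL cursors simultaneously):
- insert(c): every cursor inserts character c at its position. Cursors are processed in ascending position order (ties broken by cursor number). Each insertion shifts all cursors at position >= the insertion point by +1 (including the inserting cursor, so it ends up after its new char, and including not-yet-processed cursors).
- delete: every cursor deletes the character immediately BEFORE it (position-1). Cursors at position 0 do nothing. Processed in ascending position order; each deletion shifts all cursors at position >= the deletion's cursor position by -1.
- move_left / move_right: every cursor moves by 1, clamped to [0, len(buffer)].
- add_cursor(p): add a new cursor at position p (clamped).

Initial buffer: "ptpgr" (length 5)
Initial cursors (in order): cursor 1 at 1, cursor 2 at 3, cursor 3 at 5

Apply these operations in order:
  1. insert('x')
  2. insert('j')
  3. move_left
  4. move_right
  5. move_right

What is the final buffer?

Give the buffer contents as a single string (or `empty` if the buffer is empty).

Answer: pxjtpxjgrxj

Derivation:
After op 1 (insert('x')): buffer="pxtpxgrx" (len 8), cursors c1@2 c2@5 c3@8, authorship .1..2..3
After op 2 (insert('j')): buffer="pxjtpxjgrxj" (len 11), cursors c1@3 c2@7 c3@11, authorship .11..22..33
After op 3 (move_left): buffer="pxjtpxjgrxj" (len 11), cursors c1@2 c2@6 c3@10, authorship .11..22..33
After op 4 (move_right): buffer="pxjtpxjgrxj" (len 11), cursors c1@3 c2@7 c3@11, authorship .11..22..33
After op 5 (move_right): buffer="pxjtpxjgrxj" (len 11), cursors c1@4 c2@8 c3@11, authorship .11..22..33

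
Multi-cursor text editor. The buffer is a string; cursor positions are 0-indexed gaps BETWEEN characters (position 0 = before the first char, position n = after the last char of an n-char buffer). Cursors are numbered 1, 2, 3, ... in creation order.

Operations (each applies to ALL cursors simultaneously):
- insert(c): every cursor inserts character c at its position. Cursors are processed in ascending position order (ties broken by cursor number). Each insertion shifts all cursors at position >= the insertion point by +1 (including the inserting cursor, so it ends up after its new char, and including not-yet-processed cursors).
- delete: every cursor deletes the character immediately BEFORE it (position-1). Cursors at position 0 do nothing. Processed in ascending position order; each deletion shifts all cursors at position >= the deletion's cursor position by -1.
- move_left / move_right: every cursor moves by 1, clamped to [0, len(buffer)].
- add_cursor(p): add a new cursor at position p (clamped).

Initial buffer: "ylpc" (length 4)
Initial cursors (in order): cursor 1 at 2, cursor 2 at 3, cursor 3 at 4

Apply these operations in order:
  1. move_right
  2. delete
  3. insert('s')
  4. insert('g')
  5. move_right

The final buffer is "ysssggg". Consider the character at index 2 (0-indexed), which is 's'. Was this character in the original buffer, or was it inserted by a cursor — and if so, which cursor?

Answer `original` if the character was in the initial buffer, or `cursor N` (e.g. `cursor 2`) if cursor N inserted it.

Answer: cursor 2

Derivation:
After op 1 (move_right): buffer="ylpc" (len 4), cursors c1@3 c2@4 c3@4, authorship ....
After op 2 (delete): buffer="y" (len 1), cursors c1@1 c2@1 c3@1, authorship .
After op 3 (insert('s')): buffer="ysss" (len 4), cursors c1@4 c2@4 c3@4, authorship .123
After op 4 (insert('g')): buffer="ysssggg" (len 7), cursors c1@7 c2@7 c3@7, authorship .123123
After op 5 (move_right): buffer="ysssggg" (len 7), cursors c1@7 c2@7 c3@7, authorship .123123
Authorship (.=original, N=cursor N): . 1 2 3 1 2 3
Index 2: author = 2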